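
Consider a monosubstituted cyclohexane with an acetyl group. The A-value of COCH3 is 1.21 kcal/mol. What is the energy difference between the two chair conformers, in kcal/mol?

A monosubstituted cyclohexane has one chair with the acetyl group axial (E = A = 1.21 kcal/mol) and one with it equatorial (E = 0).
ΔE = 1.21 − 0 = 1.21 kcal/mol.

1.21 kcal/mol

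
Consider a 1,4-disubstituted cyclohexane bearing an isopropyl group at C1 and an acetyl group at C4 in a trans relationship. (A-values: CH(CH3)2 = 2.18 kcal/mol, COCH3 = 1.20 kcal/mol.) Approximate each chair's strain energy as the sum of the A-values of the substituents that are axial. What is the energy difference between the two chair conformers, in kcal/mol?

3.38 kcal/mol

C1 and C4 have opposite parity, so for the trans isomer the two substituents are e,e in one chair and a,a in the other.
Chair I (isopropyl axial, acetyl axial): E = 3.38 kcal/mol.
Chair II (isopropyl equatorial, acetyl equatorial): E = 0.00 kcal/mol.
ΔE = 3.38 − 0.00 = 3.38 kcal/mol; chair II is more stable.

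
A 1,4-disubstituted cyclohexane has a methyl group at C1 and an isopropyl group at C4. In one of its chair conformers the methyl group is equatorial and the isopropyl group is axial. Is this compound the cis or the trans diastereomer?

cis

C1 and C4 have opposite parity, so their axial bonds point in opposite directions.
With opposite-parity carbons, two substituents on the same face are one axial and one equatorial; opposite faces give both axial or both equatorial.
Here the groups are equatorial/axial → same face → cis.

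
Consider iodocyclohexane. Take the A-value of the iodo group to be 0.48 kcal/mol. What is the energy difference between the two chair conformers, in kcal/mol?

A monosubstituted cyclohexane has one chair with the iodo group axial (E = A = 0.48 kcal/mol) and one with it equatorial (E = 0).
ΔE = 0.48 − 0 = 0.48 kcal/mol.

0.48 kcal/mol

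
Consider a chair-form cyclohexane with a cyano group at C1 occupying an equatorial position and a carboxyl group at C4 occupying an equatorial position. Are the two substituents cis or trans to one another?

C1 and C4 have opposite parity, so their axial bonds point in opposite directions.
With opposite-parity carbons, two substituents on the same face are one axial and one equatorial; opposite faces give both axial or both equatorial.
Here the groups are equatorial/equatorial → opposite face → trans.

trans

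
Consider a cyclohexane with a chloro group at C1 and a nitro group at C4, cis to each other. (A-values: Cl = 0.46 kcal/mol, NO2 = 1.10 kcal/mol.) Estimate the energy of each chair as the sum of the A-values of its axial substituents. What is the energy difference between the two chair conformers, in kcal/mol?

C1 and C4 have opposite parity, so for the cis isomer the two substituents are one axial and one equatorial in each chair.
Chair I (chloro axial, nitro equatorial): E = 0.46 kcal/mol.
Chair II (chloro equatorial, nitro axial): E = 1.10 kcal/mol.
ΔE = 1.10 − 0.46 = 0.64 kcal/mol; chair I is more stable.

0.64 kcal/mol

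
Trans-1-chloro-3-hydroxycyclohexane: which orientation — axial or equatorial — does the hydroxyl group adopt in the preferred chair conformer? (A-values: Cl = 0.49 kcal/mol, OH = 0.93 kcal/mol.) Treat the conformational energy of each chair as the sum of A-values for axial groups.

equatorial

C1 and C3 have the same parity, so for the trans isomer the two substituents are one axial and one equatorial in each chair.
Chair I (chloro axial, hydroxyl equatorial): E = 0.49 kcal/mol.
Chair II (chloro equatorial, hydroxyl axial): E = 0.93 kcal/mol.
Chair I is the more stable (lower-energy) conformer, and in that chair the hydroxyl group is equatorial.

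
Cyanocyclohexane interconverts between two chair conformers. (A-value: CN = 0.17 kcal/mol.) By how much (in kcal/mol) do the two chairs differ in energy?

A monosubstituted cyclohexane has one chair with the cyano group axial (E = A = 0.17 kcal/mol) and one with it equatorial (E = 0).
ΔE = 0.17 − 0 = 0.17 kcal/mol.

0.17 kcal/mol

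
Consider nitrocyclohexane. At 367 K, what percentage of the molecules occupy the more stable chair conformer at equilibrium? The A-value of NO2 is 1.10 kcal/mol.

81.9%

One chair has the nitro group axial (E = 1.10 kcal/mol) and the other has it equatorial (E = 0).
ΔG = 1.10 kcal/mol between the two chairs.
K = exp(ΔG/RT) with R = 1.987×10⁻³ kcal mol⁻¹ K⁻¹ and T = 367 K gives K ≈ 4.52.
Fraction in the lower-energy chair = K/(K+1) = 81.9%.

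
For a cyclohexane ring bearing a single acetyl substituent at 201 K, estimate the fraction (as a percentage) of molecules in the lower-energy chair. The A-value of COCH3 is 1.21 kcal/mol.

One chair has the acetyl group axial (E = 1.21 kcal/mol) and the other has it equatorial (E = 0).
ΔG = 1.21 kcal/mol between the two chairs.
K = exp(ΔG/RT) with R = 1.987×10⁻³ kcal mol⁻¹ K⁻¹ and T = 201 K gives K ≈ 20.7.
Fraction in the lower-energy chair = K/(K+1) = 95.4%.

95.4%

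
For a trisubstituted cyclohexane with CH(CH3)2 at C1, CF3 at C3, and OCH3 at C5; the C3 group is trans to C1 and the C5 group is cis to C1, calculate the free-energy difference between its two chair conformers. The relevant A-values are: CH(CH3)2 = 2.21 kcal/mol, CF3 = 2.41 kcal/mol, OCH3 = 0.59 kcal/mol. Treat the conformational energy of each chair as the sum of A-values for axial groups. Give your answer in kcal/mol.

Chair I (isopropyl axial, trifluoromethyl equatorial, methoxy axial): E = 2.80 kcal/mol.
Chair II (isopropyl equatorial, trifluoromethyl axial, methoxy equatorial): E = 2.41 kcal/mol.
ΔE = 2.80 − 2.41 = 0.39 kcal/mol; chair II is more stable.

0.39 kcal/mol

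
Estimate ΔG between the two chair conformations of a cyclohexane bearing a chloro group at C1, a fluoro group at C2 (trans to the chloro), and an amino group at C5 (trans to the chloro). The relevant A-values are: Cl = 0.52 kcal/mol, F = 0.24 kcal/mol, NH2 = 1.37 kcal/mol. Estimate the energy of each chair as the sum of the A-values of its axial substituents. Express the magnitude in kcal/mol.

0.61 kcal/mol

Chair I (chloro axial, fluoro axial, amino equatorial): E = 0.76 kcal/mol.
Chair II (chloro equatorial, fluoro equatorial, amino axial): E = 1.37 kcal/mol.
ΔE = 1.37 − 0.76 = 0.61 kcal/mol; chair I is more stable.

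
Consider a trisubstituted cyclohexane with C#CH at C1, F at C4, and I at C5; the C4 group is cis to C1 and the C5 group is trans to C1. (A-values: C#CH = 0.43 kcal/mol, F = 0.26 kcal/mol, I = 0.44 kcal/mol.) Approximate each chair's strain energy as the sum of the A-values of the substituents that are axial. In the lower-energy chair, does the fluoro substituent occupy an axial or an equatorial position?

Chair I (ethynyl axial, fluoro equatorial, iodo equatorial): E = 0.43 kcal/mol.
Chair II (ethynyl equatorial, fluoro axial, iodo axial): E = 0.70 kcal/mol.
Chair I is the more stable (lower-energy) conformer, and in that chair the fluoro group is equatorial.

equatorial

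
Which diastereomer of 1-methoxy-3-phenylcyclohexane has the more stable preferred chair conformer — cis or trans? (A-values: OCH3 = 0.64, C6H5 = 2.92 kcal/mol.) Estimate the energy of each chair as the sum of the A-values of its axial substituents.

At 1,3 positions (parity same): cis → (e,e or a,a); trans → (a,e or e,a).
Best chair for cis: E = 0.00 kcal/mol; best chair for trans: E = 0.64 kcal/mol.
The cis isomer is lower by 0.64 kcal/mol.

cis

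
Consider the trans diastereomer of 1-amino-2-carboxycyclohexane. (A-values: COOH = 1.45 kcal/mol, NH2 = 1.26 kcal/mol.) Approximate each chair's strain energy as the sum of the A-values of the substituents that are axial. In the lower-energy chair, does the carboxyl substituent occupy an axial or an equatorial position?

equatorial

C1 and C2 have opposite parity, so for the trans isomer the two substituents are e,e in one chair and a,a in the other.
Chair I (carboxyl axial, amino axial): E = 2.71 kcal/mol.
Chair II (carboxyl equatorial, amino equatorial): E = 0.00 kcal/mol.
Chair II is the more stable (lower-energy) conformer, and in that chair the carboxyl group is equatorial.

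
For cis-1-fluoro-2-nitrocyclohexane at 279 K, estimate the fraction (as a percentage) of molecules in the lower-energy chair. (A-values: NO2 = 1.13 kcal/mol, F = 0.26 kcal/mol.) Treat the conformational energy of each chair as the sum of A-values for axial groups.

82.8%

C1 and C2 have opposite parity, so for the cis isomer the two substituents are one axial and one equatorial in each chair.
Chair I (nitro axial, fluoro equatorial): E = 1.13 kcal/mol; chair II (nitro equatorial, fluoro axial): E = 0.26 kcal/mol.
ΔG = 0.87 kcal/mol between the two chairs.
K = exp(ΔG/RT) with R = 1.987×10⁻³ kcal mol⁻¹ K⁻¹ and T = 279 K gives K ≈ 4.8.
Fraction in the lower-energy chair = K/(K+1) = 82.8%.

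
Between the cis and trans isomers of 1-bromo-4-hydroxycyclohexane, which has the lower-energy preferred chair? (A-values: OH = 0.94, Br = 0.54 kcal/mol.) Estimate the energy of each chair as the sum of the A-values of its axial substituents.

trans

At 1,4 positions (parity opposite): cis → (a,e or e,a); trans → (e,e or a,a).
Best chair for cis: E = 0.54 kcal/mol; best chair for trans: E = 0.00 kcal/mol.
The trans isomer is lower by 0.54 kcal/mol.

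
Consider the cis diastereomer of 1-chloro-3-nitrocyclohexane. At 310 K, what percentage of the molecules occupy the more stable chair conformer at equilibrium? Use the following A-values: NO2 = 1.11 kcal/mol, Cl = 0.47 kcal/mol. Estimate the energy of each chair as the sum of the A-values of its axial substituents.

C1 and C3 have the same parity, so for the cis isomer the two substituents are e,e in one chair and a,a in the other.
Chair I (nitro axial, chloro axial): E = 1.58 kcal/mol; chair II (nitro equatorial, chloro equatorial): E = 0.00 kcal/mol.
ΔG = 1.58 kcal/mol between the two chairs.
K = exp(ΔG/RT) with R = 1.987×10⁻³ kcal mol⁻¹ K⁻¹ and T = 310 K gives K ≈ 13.
Fraction in the lower-energy chair = K/(K+1) = 92.9%.

92.9%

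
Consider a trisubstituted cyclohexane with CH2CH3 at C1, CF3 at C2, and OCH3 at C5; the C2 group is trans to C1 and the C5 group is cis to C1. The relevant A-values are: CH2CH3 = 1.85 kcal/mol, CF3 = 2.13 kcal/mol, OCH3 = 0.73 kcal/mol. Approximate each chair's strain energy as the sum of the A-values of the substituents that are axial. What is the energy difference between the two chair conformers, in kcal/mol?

4.71 kcal/mol

Chair I (ethyl axial, trifluoromethyl axial, methoxy axial): E = 4.71 kcal/mol.
Chair II (ethyl equatorial, trifluoromethyl equatorial, methoxy equatorial): E = 0.00 kcal/mol.
ΔE = 4.71 − 0.00 = 4.71 kcal/mol; chair II is more stable.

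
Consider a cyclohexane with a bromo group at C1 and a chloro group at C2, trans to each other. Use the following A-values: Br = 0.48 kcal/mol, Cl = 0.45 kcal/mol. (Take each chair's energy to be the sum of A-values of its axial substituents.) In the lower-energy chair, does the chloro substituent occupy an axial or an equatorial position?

equatorial

C1 and C2 have opposite parity, so for the trans isomer the two substituents are e,e in one chair and a,a in the other.
Chair I (bromo axial, chloro axial): E = 0.93 kcal/mol.
Chair II (bromo equatorial, chloro equatorial): E = 0.00 kcal/mol.
Chair II is the more stable (lower-energy) conformer, and in that chair the chloro group is equatorial.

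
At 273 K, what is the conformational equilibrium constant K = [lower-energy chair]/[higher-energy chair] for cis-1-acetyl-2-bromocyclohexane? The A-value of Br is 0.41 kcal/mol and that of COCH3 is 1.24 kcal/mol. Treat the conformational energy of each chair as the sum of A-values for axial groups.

C1 and C2 have opposite parity, so for the cis isomer the two substituents are one axial and one equatorial in each chair.
Chair I (bromo axial, acetyl equatorial): E = 0.41 kcal/mol; chair II (bromo equatorial, acetyl axial): E = 1.24 kcal/mol.
ΔG = 0.83 kcal/mol between the two chairs.
K = exp(ΔG/RT) with R = 1.987×10⁻³ kcal mol⁻¹ K⁻¹ and T = 273 K gives K ≈ 4.62.

K ≈ 4.62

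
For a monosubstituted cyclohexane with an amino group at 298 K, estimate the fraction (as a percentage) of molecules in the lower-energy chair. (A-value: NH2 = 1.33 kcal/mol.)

One chair has the amino group axial (E = 1.33 kcal/mol) and the other has it equatorial (E = 0).
ΔG = 1.33 kcal/mol between the two chairs.
K = exp(ΔG/RT) with R = 1.987×10⁻³ kcal mol⁻¹ K⁻¹ and T = 298 K gives K ≈ 9.45.
Fraction in the lower-energy chair = K/(K+1) = 90.4%.

90.4%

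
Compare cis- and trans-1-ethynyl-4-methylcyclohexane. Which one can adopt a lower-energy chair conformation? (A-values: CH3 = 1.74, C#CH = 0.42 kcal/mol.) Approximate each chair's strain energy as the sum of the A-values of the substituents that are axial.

At 1,4 positions (parity opposite): cis → (a,e or e,a); trans → (e,e or a,a).
Best chair for cis: E = 0.42 kcal/mol; best chair for trans: E = 0.00 kcal/mol.
The trans isomer is lower by 0.42 kcal/mol.

trans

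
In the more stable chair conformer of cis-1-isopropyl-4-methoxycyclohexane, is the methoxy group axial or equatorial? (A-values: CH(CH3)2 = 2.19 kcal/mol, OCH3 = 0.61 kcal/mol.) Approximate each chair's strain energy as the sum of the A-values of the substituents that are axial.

axial

C1 and C4 have opposite parity, so for the cis isomer the two substituents are one axial and one equatorial in each chair.
Chair I (isopropyl axial, methoxy equatorial): E = 2.19 kcal/mol.
Chair II (isopropyl equatorial, methoxy axial): E = 0.61 kcal/mol.
Chair II is the more stable (lower-energy) conformer, and in that chair the methoxy group is axial.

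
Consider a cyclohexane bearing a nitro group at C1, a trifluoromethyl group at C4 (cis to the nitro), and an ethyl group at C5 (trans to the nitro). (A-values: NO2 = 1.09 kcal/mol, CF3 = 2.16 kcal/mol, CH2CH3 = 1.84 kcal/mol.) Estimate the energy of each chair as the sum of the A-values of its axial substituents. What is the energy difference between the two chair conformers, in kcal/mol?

2.91 kcal/mol

Chair I (nitro axial, trifluoromethyl equatorial, ethyl equatorial): E = 1.09 kcal/mol.
Chair II (nitro equatorial, trifluoromethyl axial, ethyl axial): E = 4.00 kcal/mol.
ΔE = 4.00 − 1.09 = 2.91 kcal/mol; chair I is more stable.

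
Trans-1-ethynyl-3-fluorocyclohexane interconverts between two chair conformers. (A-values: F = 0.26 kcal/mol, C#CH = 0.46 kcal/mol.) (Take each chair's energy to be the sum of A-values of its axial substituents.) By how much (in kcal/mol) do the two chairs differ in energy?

C1 and C3 have the same parity, so for the trans isomer the two substituents are one axial and one equatorial in each chair.
Chair I (fluoro axial, ethynyl equatorial): E = 0.26 kcal/mol.
Chair II (fluoro equatorial, ethynyl axial): E = 0.46 kcal/mol.
ΔE = 0.46 − 0.26 = 0.20 kcal/mol; chair I is more stable.

0.20 kcal/mol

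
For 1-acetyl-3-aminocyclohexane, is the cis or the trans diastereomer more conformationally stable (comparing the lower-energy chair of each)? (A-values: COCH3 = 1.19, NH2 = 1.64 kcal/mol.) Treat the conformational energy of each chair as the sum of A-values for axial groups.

At 1,3 positions (parity same): cis → (e,e or a,a); trans → (a,e or e,a).
Best chair for cis: E = 0.00 kcal/mol; best chair for trans: E = 1.19 kcal/mol.
The cis isomer is lower by 1.19 kcal/mol.

cis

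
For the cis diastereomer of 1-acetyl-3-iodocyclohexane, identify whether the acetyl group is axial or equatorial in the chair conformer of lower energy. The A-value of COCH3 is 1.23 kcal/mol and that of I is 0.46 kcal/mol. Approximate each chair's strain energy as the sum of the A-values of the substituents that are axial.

equatorial

C1 and C3 have the same parity, so for the cis isomer the two substituents are e,e in one chair and a,a in the other.
Chair I (acetyl axial, iodo axial): E = 1.69 kcal/mol.
Chair II (acetyl equatorial, iodo equatorial): E = 0.00 kcal/mol.
Chair II is the more stable (lower-energy) conformer, and in that chair the acetyl group is equatorial.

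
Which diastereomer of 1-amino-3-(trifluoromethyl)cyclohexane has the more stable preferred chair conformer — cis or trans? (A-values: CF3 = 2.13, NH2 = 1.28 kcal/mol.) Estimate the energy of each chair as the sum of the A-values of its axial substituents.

cis

At 1,3 positions (parity same): cis → (e,e or a,a); trans → (a,e or e,a).
Best chair for cis: E = 0.00 kcal/mol; best chair for trans: E = 1.28 kcal/mol.
The cis isomer is lower by 1.28 kcal/mol.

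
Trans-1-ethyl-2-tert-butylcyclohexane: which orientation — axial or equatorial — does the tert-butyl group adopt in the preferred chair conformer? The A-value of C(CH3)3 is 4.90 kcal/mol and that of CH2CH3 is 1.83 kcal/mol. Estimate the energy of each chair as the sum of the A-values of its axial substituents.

C1 and C2 have opposite parity, so for the trans isomer the two substituents are e,e in one chair and a,a in the other.
Chair I (tert-butyl axial, ethyl axial): E = 6.73 kcal/mol.
Chair II (tert-butyl equatorial, ethyl equatorial): E = 0.00 kcal/mol.
Chair II is the more stable (lower-energy) conformer, and in that chair the tert-butyl group is equatorial.

equatorial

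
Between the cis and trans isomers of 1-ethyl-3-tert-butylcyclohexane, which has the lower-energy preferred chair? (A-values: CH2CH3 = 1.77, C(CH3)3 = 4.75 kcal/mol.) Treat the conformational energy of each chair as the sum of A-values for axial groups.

cis

At 1,3 positions (parity same): cis → (e,e or a,a); trans → (a,e or e,a).
Best chair for cis: E = 0.00 kcal/mol; best chair for trans: E = 1.77 kcal/mol.
The cis isomer is lower by 1.77 kcal/mol.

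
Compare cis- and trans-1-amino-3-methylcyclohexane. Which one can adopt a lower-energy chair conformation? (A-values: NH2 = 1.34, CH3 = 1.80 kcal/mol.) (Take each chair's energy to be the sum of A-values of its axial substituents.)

At 1,3 positions (parity same): cis → (e,e or a,a); trans → (a,e or e,a).
Best chair for cis: E = 0.00 kcal/mol; best chair for trans: E = 1.34 kcal/mol.
The cis isomer is lower by 1.34 kcal/mol.

cis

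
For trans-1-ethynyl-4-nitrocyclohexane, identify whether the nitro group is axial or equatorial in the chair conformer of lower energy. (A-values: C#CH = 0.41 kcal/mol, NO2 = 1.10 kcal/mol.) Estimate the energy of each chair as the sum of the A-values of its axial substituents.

C1 and C4 have opposite parity, so for the trans isomer the two substituents are e,e in one chair and a,a in the other.
Chair I (ethynyl axial, nitro axial): E = 1.51 kcal/mol.
Chair II (ethynyl equatorial, nitro equatorial): E = 0.00 kcal/mol.
Chair II is the more stable (lower-energy) conformer, and in that chair the nitro group is equatorial.

equatorial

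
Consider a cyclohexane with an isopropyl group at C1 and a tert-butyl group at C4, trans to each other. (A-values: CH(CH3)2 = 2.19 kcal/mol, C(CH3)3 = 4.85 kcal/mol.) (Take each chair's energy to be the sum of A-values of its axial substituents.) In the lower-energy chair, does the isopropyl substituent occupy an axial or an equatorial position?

C1 and C4 have opposite parity, so for the trans isomer the two substituents are e,e in one chair and a,a in the other.
Chair I (isopropyl axial, tert-butyl axial): E = 7.04 kcal/mol.
Chair II (isopropyl equatorial, tert-butyl equatorial): E = 0.00 kcal/mol.
Chair II is the more stable (lower-energy) conformer, and in that chair the isopropyl group is equatorial.

equatorial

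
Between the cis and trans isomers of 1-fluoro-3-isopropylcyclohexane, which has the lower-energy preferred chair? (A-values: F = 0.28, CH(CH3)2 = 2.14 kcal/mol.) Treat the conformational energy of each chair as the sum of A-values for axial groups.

At 1,3 positions (parity same): cis → (e,e or a,a); trans → (a,e or e,a).
Best chair for cis: E = 0.00 kcal/mol; best chair for trans: E = 0.28 kcal/mol.
The cis isomer is lower by 0.28 kcal/mol.

cis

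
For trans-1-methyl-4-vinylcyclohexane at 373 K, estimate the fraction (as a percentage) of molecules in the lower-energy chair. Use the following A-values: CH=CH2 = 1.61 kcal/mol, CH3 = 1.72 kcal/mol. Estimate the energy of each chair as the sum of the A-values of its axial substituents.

98.9%

C1 and C4 have opposite parity, so for the trans isomer the two substituents are e,e in one chair and a,a in the other.
Chair I (vinyl axial, methyl axial): E = 3.33 kcal/mol; chair II (vinyl equatorial, methyl equatorial): E = 0.00 kcal/mol.
ΔG = 3.33 kcal/mol between the two chairs.
K = exp(ΔG/RT) with R = 1.987×10⁻³ kcal mol⁻¹ K⁻¹ and T = 373 K gives K ≈ 89.4.
Fraction in the lower-energy chair = K/(K+1) = 98.9%.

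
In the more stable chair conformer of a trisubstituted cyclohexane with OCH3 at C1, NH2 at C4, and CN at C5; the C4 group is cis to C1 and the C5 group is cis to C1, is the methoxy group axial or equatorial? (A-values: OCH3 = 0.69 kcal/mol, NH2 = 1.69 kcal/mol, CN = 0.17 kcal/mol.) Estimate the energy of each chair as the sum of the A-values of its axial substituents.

Chair I (methoxy axial, amino equatorial, cyano axial): E = 0.86 kcal/mol.
Chair II (methoxy equatorial, amino axial, cyano equatorial): E = 1.69 kcal/mol.
Chair I is the more stable (lower-energy) conformer, and in that chair the methoxy group is axial.

axial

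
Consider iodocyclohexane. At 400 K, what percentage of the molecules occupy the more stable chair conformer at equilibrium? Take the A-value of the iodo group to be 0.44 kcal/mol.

One chair has the iodo group axial (E = 0.44 kcal/mol) and the other has it equatorial (E = 0).
ΔG = 0.44 kcal/mol between the two chairs.
K = exp(ΔG/RT) with R = 1.987×10⁻³ kcal mol⁻¹ K⁻¹ and T = 400 K gives K ≈ 1.74.
Fraction in the lower-energy chair = K/(K+1) = 63.5%.

63.5%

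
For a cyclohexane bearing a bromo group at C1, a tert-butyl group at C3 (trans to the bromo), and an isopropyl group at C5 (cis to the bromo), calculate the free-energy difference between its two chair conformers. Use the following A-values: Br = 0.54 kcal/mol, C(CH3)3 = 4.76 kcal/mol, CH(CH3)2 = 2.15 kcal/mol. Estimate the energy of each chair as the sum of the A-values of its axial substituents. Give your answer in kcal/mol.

Chair I (bromo axial, tert-butyl equatorial, isopropyl axial): E = 2.69 kcal/mol.
Chair II (bromo equatorial, tert-butyl axial, isopropyl equatorial): E = 4.76 kcal/mol.
ΔE = 4.76 − 2.69 = 2.07 kcal/mol; chair I is more stable.

2.07 kcal/mol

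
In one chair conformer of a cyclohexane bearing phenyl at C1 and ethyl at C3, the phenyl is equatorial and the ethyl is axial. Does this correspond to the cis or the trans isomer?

trans

C1 and C3 have the same parity, so their axial bonds point in the same direction.
With same-parity carbons, two substituents on the same face are both axial or both equatorial; opposite faces give one of each.
Here the groups are equatorial/axial → opposite face → trans.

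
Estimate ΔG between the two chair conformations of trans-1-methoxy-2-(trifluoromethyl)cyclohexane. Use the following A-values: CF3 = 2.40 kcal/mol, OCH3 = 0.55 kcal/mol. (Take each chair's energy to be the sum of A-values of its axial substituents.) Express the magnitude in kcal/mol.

2.95 kcal/mol

C1 and C2 have opposite parity, so for the trans isomer the two substituents are e,e in one chair and a,a in the other.
Chair I (trifluoromethyl axial, methoxy axial): E = 2.95 kcal/mol.
Chair II (trifluoromethyl equatorial, methoxy equatorial): E = 0.00 kcal/mol.
ΔE = 2.95 − 0.00 = 2.95 kcal/mol; chair II is more stable.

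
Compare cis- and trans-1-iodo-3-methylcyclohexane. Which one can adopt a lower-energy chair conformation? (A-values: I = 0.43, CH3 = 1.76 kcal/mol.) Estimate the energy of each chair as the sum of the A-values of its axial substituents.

At 1,3 positions (parity same): cis → (e,e or a,a); trans → (a,e or e,a).
Best chair for cis: E = 0.00 kcal/mol; best chair for trans: E = 0.43 kcal/mol.
The cis isomer is lower by 0.43 kcal/mol.

cis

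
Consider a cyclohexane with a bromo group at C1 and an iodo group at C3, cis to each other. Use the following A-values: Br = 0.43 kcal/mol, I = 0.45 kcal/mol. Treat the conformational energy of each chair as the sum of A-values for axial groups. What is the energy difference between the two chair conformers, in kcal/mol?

0.88 kcal/mol

C1 and C3 have the same parity, so for the cis isomer the two substituents are e,e in one chair and a,a in the other.
Chair I (bromo axial, iodo axial): E = 0.88 kcal/mol.
Chair II (bromo equatorial, iodo equatorial): E = 0.00 kcal/mol.
ΔE = 0.88 − 0.00 = 0.88 kcal/mol; chair II is more stable.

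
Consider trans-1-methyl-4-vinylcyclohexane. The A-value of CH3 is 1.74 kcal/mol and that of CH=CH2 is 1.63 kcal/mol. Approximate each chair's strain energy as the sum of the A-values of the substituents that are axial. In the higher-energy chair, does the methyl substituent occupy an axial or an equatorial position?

C1 and C4 have opposite parity, so for the trans isomer the two substituents are e,e in one chair and a,a in the other.
Chair I (methyl axial, vinyl axial): E = 3.37 kcal/mol.
Chair II (methyl equatorial, vinyl equatorial): E = 0.00 kcal/mol.
Chair I is the less stable (higher-energy) conformer, and in that chair the methyl group is axial.

axial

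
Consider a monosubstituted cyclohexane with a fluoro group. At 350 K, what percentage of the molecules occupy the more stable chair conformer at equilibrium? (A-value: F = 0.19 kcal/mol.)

56.8%

One chair has the fluoro group axial (E = 0.19 kcal/mol) and the other has it equatorial (E = 0).
ΔG = 0.19 kcal/mol between the two chairs.
K = exp(ΔG/RT) with R = 1.987×10⁻³ kcal mol⁻¹ K⁻¹ and T = 350 K gives K ≈ 1.31.
Fraction in the lower-energy chair = K/(K+1) = 56.8%.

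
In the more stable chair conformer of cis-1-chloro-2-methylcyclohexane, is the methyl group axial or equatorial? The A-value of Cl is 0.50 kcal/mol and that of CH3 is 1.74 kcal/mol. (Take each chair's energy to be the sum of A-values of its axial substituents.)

equatorial

C1 and C2 have opposite parity, so for the cis isomer the two substituents are one axial and one equatorial in each chair.
Chair I (chloro axial, methyl equatorial): E = 0.50 kcal/mol.
Chair II (chloro equatorial, methyl axial): E = 1.74 kcal/mol.
Chair I is the more stable (lower-energy) conformer, and in that chair the methyl group is equatorial.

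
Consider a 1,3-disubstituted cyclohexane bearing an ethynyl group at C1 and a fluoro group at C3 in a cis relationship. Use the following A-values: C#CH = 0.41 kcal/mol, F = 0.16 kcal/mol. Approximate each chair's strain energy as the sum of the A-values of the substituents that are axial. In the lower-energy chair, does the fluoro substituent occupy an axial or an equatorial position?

C1 and C3 have the same parity, so for the cis isomer the two substituents are e,e in one chair and a,a in the other.
Chair I (ethynyl axial, fluoro axial): E = 0.57 kcal/mol.
Chair II (ethynyl equatorial, fluoro equatorial): E = 0.00 kcal/mol.
Chair II is the more stable (lower-energy) conformer, and in that chair the fluoro group is equatorial.

equatorial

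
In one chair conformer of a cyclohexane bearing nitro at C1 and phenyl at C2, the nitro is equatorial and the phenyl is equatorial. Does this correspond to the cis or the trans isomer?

C1 and C2 have opposite parity, so their axial bonds point in opposite directions.
With opposite-parity carbons, two substituents on the same face are one axial and one equatorial; opposite faces give both axial or both equatorial.
Here the groups are equatorial/equatorial → opposite face → trans.

trans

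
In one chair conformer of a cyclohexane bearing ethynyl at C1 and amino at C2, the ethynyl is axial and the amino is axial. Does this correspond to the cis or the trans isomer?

trans

C1 and C2 have opposite parity, so their axial bonds point in opposite directions.
With opposite-parity carbons, two substituents on the same face are one axial and one equatorial; opposite faces give both axial or both equatorial.
Here the groups are axial/axial → opposite face → trans.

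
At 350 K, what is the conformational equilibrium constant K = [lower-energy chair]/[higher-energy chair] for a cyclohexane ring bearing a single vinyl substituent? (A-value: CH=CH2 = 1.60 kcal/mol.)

K ≈ 9.98

One chair has the vinyl group axial (E = 1.60 kcal/mol) and the other has it equatorial (E = 0).
ΔG = 1.60 kcal/mol between the two chairs.
K = exp(ΔG/RT) with R = 1.987×10⁻³ kcal mol⁻¹ K⁻¹ and T = 350 K gives K ≈ 9.98.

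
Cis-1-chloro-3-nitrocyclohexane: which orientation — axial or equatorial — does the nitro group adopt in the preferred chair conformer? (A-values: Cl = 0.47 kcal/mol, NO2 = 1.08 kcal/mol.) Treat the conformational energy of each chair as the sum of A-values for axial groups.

equatorial

C1 and C3 have the same parity, so for the cis isomer the two substituents are e,e in one chair and a,a in the other.
Chair I (chloro axial, nitro axial): E = 1.55 kcal/mol.
Chair II (chloro equatorial, nitro equatorial): E = 0.00 kcal/mol.
Chair II is the more stable (lower-energy) conformer, and in that chair the nitro group is equatorial.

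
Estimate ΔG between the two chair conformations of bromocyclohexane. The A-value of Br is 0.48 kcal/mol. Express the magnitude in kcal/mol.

0.48 kcal/mol

A monosubstituted cyclohexane has one chair with the bromo group axial (E = A = 0.48 kcal/mol) and one with it equatorial (E = 0).
ΔE = 0.48 − 0 = 0.48 kcal/mol.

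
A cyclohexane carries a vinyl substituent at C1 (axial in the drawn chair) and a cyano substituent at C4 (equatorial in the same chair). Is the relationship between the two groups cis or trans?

cis

C1 and C4 have opposite parity, so their axial bonds point in opposite directions.
With opposite-parity carbons, two substituents on the same face are one axial and one equatorial; opposite faces give both axial or both equatorial.
Here the groups are axial/equatorial → same face → cis.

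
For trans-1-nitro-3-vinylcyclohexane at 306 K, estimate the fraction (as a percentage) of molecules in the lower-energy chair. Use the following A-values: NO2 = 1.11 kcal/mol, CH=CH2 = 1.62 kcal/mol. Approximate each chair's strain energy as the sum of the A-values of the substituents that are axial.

69.8%

C1 and C3 have the same parity, so for the trans isomer the two substituents are one axial and one equatorial in each chair.
Chair I (nitro axial, vinyl equatorial): E = 1.11 kcal/mol; chair II (nitro equatorial, vinyl axial): E = 1.62 kcal/mol.
ΔG = 0.51 kcal/mol between the two chairs.
K = exp(ΔG/RT) with R = 1.987×10⁻³ kcal mol⁻¹ K⁻¹ and T = 306 K gives K ≈ 2.31.
Fraction in the lower-energy chair = K/(K+1) = 69.8%.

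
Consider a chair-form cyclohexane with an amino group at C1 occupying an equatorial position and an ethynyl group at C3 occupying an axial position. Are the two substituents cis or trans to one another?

trans

C1 and C3 have the same parity, so their axial bonds point in the same direction.
With same-parity carbons, two substituents on the same face are both axial or both equatorial; opposite faces give one of each.
Here the groups are equatorial/axial → opposite face → trans.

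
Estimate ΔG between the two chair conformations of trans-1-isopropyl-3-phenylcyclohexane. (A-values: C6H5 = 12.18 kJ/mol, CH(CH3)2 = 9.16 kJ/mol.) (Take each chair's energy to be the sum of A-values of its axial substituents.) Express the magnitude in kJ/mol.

3.02 kJ/mol

C1 and C3 have the same parity, so for the trans isomer the two substituents are one axial and one equatorial in each chair.
Chair I (phenyl axial, isopropyl equatorial): E = 12.18 kJ/mol.
Chair II (phenyl equatorial, isopropyl axial): E = 9.16 kJ/mol.
ΔE = 12.18 − 9.16 = 3.02 kJ/mol; chair II is more stable.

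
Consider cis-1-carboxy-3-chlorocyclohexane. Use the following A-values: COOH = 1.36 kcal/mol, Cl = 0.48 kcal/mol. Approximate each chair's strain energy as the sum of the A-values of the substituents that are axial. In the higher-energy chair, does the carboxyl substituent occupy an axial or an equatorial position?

axial

C1 and C3 have the same parity, so for the cis isomer the two substituents are e,e in one chair and a,a in the other.
Chair I (carboxyl axial, chloro axial): E = 1.84 kcal/mol.
Chair II (carboxyl equatorial, chloro equatorial): E = 0.00 kcal/mol.
Chair I is the less stable (higher-energy) conformer, and in that chair the carboxyl group is axial.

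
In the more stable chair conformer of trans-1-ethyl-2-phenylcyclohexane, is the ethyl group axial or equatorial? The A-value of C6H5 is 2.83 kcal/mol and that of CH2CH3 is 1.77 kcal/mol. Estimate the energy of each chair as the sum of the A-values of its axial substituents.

equatorial

C1 and C2 have opposite parity, so for the trans isomer the two substituents are e,e in one chair and a,a in the other.
Chair I (phenyl axial, ethyl axial): E = 4.60 kcal/mol.
Chair II (phenyl equatorial, ethyl equatorial): E = 0.00 kcal/mol.
Chair II is the more stable (lower-energy) conformer, and in that chair the ethyl group is equatorial.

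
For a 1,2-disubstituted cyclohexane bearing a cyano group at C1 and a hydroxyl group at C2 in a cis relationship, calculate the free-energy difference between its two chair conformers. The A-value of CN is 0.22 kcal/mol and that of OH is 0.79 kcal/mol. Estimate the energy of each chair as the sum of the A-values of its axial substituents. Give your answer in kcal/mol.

C1 and C2 have opposite parity, so for the cis isomer the two substituents are one axial and one equatorial in each chair.
Chair I (cyano axial, hydroxyl equatorial): E = 0.22 kcal/mol.
Chair II (cyano equatorial, hydroxyl axial): E = 0.79 kcal/mol.
ΔE = 0.79 − 0.22 = 0.57 kcal/mol; chair I is more stable.

0.57 kcal/mol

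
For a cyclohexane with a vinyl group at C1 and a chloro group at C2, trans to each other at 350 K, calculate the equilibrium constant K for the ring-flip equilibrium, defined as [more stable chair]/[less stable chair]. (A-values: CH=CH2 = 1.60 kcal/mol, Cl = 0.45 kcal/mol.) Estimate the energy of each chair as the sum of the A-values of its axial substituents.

C1 and C2 have opposite parity, so for the trans isomer the two substituents are e,e in one chair and a,a in the other.
Chair I (vinyl axial, chloro axial): E = 2.05 kcal/mol; chair II (vinyl equatorial, chloro equatorial): E = 0.00 kcal/mol.
ΔG = 2.05 kcal/mol between the two chairs.
K = exp(ΔG/RT) with R = 1.987×10⁻³ kcal mol⁻¹ K⁻¹ and T = 350 K gives K ≈ 19.1.

K ≈ 19.1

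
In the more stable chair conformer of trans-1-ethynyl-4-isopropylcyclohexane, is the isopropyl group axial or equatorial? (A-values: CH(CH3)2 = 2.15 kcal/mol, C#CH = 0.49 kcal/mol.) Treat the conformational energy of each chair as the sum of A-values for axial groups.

equatorial

C1 and C4 have opposite parity, so for the trans isomer the two substituents are e,e in one chair and a,a in the other.
Chair I (isopropyl axial, ethynyl axial): E = 2.64 kcal/mol.
Chair II (isopropyl equatorial, ethynyl equatorial): E = 0.00 kcal/mol.
Chair II is the more stable (lower-energy) conformer, and in that chair the isopropyl group is equatorial.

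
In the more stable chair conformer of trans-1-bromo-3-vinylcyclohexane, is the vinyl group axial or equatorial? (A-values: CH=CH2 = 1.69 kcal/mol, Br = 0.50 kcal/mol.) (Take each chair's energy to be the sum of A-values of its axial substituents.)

equatorial

C1 and C3 have the same parity, so for the trans isomer the two substituents are one axial and one equatorial in each chair.
Chair I (vinyl axial, bromo equatorial): E = 1.69 kcal/mol.
Chair II (vinyl equatorial, bromo axial): E = 0.50 kcal/mol.
Chair II is the more stable (lower-energy) conformer, and in that chair the vinyl group is equatorial.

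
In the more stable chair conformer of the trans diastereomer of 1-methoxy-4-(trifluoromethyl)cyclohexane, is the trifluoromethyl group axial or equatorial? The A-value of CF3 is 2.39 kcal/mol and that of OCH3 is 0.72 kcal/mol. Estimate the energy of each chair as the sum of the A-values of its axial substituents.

equatorial

C1 and C4 have opposite parity, so for the trans isomer the two substituents are e,e in one chair and a,a in the other.
Chair I (trifluoromethyl axial, methoxy axial): E = 3.11 kcal/mol.
Chair II (trifluoromethyl equatorial, methoxy equatorial): E = 0.00 kcal/mol.
Chair II is the more stable (lower-energy) conformer, and in that chair the trifluoromethyl group is equatorial.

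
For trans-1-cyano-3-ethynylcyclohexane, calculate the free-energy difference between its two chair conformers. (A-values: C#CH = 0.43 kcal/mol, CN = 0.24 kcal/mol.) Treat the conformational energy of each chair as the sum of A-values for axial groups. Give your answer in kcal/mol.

0.19 kcal/mol

C1 and C3 have the same parity, so for the trans isomer the two substituents are one axial and one equatorial in each chair.
Chair I (ethynyl axial, cyano equatorial): E = 0.43 kcal/mol.
Chair II (ethynyl equatorial, cyano axial): E = 0.24 kcal/mol.
ΔE = 0.43 − 0.24 = 0.19 kcal/mol; chair II is more stable.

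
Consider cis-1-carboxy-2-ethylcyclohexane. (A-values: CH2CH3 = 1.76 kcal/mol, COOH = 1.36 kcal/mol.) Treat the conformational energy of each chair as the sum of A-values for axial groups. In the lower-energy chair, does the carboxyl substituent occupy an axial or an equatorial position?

axial

C1 and C2 have opposite parity, so for the cis isomer the two substituents are one axial and one equatorial in each chair.
Chair I (ethyl axial, carboxyl equatorial): E = 1.76 kcal/mol.
Chair II (ethyl equatorial, carboxyl axial): E = 1.36 kcal/mol.
Chair II is the more stable (lower-energy) conformer, and in that chair the carboxyl group is axial.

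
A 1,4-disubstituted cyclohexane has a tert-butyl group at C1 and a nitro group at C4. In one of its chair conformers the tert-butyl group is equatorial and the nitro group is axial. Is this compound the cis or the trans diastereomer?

C1 and C4 have opposite parity, so their axial bonds point in opposite directions.
With opposite-parity carbons, two substituents on the same face are one axial and one equatorial; opposite faces give both axial or both equatorial.
Here the groups are equatorial/axial → same face → cis.

cis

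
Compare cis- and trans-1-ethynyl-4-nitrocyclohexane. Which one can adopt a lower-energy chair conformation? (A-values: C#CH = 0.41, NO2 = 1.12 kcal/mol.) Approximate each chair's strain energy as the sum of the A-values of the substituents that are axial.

At 1,4 positions (parity opposite): cis → (a,e or e,a); trans → (e,e or a,a).
Best chair for cis: E = 0.41 kcal/mol; best chair for trans: E = 0.00 kcal/mol.
The trans isomer is lower by 0.41 kcal/mol.

trans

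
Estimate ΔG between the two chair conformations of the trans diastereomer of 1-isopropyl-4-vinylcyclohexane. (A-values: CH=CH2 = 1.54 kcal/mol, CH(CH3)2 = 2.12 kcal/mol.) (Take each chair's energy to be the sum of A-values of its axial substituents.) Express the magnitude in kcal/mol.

C1 and C4 have opposite parity, so for the trans isomer the two substituents are e,e in one chair and a,a in the other.
Chair I (vinyl axial, isopropyl axial): E = 3.66 kcal/mol.
Chair II (vinyl equatorial, isopropyl equatorial): E = 0.00 kcal/mol.
ΔE = 3.66 − 0.00 = 3.66 kcal/mol; chair II is more stable.

3.66 kcal/mol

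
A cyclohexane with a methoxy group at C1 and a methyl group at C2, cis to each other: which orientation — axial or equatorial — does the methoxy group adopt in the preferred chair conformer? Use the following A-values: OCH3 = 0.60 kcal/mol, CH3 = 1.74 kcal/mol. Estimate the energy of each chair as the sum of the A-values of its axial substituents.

C1 and C2 have opposite parity, so for the cis isomer the two substituents are one axial and one equatorial in each chair.
Chair I (methoxy axial, methyl equatorial): E = 0.60 kcal/mol.
Chair II (methoxy equatorial, methyl axial): E = 1.74 kcal/mol.
Chair I is the more stable (lower-energy) conformer, and in that chair the methoxy group is axial.

axial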